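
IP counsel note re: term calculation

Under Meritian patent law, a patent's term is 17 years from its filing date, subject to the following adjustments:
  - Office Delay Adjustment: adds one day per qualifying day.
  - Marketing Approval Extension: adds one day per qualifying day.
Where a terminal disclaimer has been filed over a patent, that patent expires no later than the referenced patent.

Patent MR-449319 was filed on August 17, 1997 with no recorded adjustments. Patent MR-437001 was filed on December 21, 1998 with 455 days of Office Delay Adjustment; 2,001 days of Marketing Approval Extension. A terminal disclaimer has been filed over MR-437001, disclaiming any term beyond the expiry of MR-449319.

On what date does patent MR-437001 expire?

Natural term of MR-437001:
  Base: filing + 17 years → 21 December 2015.
  Office Delay Adjustment: +455 days → 20 March 2017.
  Marketing Approval Extension: +2001 days → 11 September 2022.
Expiry of referenced patent MR-449319:
  Base: filing + 17 years → 17 August 2014.
Terminal disclaimer: MR-437001 expires on the earlier of 11 September 2022 and 17 August 2014.

August 17, 2014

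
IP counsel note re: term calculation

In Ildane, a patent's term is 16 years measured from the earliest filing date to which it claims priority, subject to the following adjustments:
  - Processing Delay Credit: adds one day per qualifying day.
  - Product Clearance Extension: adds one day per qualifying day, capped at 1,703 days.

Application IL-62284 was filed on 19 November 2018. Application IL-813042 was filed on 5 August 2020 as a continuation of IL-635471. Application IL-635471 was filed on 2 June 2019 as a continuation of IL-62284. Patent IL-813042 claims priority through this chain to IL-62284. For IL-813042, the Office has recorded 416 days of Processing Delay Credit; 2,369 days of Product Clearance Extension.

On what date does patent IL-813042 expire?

Earliest priority filing: 19 November 2018.
Base term: 19 November 2018 + 16 years → 19 November 2034.
Processing Delay Credit: +416 days → 9 January 2036.
Product Clearance Extension: 2369 days claimed exceeds the 1703-day cap, so +1703 days → 7 September 2040.

2040-09-07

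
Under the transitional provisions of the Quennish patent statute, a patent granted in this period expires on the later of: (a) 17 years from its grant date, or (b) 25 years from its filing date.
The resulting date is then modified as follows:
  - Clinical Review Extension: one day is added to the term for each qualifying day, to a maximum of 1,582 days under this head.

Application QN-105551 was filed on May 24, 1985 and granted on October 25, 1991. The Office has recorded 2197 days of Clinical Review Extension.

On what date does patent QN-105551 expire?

(a) grant + 17 years → 25 October 2008.
(b) filing + 25 years → 24 May 2010.
Later of the two: 24 May 2010.
Clinical Review Extension: 2197 days claimed exceeds the 1582-day cap, so +1582 days → 22 September 2014.

2014-09-22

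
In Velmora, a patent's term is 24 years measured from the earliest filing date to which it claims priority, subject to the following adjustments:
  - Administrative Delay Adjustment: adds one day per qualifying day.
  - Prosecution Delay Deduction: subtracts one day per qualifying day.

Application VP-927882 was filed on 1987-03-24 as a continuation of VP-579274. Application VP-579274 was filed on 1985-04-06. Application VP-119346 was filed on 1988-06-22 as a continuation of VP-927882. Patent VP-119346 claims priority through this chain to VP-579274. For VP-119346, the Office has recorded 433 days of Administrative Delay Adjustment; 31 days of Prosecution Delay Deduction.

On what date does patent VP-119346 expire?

2010-05-13

Earliest priority filing: 6 April 1985.
Base term: 6 April 1985 + 24 years → 6 April 2009.
Administrative Delay Adjustment: +433 days → 13 June 2010.
Prosecution Delay Deduction: −31 days → 13 May 2010.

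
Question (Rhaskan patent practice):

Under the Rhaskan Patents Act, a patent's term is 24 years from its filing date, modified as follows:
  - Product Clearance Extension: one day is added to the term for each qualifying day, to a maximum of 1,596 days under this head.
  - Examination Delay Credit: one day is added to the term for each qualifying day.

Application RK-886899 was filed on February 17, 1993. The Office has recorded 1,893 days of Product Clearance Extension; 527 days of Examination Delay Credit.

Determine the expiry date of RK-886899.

Base term: filing date + 24 years → 17 February 2017.
Product Clearance Extension: 1893 days claimed exceeds the 1596-day cap, so +1596 days → 2 July 2021.
Examination Delay Credit: +527 days → 11 December 2022.

2022-12-11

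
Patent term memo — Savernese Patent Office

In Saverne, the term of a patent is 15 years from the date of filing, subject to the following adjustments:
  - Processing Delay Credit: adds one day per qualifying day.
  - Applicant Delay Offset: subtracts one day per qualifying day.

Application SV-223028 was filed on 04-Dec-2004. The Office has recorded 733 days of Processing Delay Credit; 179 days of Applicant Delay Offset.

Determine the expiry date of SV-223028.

Base term: filing date + 15 years → 4 December 2019.
Processing Delay Credit: +733 days → 6 December 2021.
Applicant Delay Offset: −179 days → 10 June 2021.

June 10, 2021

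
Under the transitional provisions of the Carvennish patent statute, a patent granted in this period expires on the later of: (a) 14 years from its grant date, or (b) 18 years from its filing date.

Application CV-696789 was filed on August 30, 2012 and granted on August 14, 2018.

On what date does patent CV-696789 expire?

2032-08-14

(a) grant + 14 years → 14 August 2032.
(b) filing + 18 years → 30 August 2030.
Later of the two: 14 August 2032.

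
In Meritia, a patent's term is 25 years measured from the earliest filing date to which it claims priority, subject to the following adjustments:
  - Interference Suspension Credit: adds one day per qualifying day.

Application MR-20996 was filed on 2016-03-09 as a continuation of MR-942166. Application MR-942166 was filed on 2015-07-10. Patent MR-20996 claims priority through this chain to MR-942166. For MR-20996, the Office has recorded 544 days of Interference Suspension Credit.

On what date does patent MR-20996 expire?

Earliest priority filing: 10 July 2015.
Base term: 10 July 2015 + 25 years → 10 July 2040.
Interference Suspension Credit: +544 days → 5 January 2042.

2042-01-05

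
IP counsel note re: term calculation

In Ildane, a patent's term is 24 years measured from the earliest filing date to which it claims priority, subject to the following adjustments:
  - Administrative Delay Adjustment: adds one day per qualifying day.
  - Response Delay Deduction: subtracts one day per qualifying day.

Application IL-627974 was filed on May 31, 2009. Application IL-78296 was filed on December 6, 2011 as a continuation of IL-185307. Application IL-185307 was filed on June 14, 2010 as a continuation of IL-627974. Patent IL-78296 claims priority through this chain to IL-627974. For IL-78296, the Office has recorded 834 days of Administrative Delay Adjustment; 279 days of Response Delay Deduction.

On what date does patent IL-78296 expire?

December 7, 2034

Earliest priority filing: 31 May 2009.
Base term: 31 May 2009 + 24 years → 31 May 2033.
Administrative Delay Adjustment: +834 days → 12 September 2035.
Response Delay Deduction: −279 days → 7 December 2034.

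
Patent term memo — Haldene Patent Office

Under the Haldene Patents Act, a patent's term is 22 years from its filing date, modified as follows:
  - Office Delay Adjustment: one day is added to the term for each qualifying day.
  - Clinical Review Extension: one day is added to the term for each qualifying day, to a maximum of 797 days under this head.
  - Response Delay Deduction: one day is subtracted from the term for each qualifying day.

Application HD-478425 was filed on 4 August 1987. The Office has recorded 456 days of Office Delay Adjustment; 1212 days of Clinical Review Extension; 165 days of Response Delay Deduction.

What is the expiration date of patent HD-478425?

2012-07-27

Base term: filing date + 22 years → 4 August 2009.
Office Delay Adjustment: +456 days → 3 November 2010.
Clinical Review Extension: 1212 days claimed exceeds the 797-day cap, so +797 days → 8 January 2013.
Response Delay Deduction: −165 days → 27 July 2012.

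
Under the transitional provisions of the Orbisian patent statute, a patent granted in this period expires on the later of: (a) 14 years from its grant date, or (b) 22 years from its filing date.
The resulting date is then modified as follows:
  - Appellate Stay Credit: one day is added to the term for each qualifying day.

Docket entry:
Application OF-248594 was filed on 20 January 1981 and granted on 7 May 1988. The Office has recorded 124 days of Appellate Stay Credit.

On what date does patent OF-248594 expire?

2003-05-24

(a) grant + 14 years → 7 May 2002.
(b) filing + 22 years → 20 January 2003.
Later of the two: 20 January 2003.
Appellate Stay Credit: +124 days → 24 May 2003.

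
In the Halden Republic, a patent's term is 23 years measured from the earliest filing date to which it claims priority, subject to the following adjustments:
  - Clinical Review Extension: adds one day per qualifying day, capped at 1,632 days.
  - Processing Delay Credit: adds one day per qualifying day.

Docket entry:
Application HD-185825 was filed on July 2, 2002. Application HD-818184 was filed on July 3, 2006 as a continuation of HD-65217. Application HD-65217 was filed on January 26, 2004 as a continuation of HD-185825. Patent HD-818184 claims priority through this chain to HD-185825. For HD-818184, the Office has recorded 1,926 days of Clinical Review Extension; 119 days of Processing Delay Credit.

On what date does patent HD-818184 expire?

Earliest priority filing: 2 July 2002.
Base term: 2 July 2002 + 23 years → 2 July 2025.
Clinical Review Extension: 1926 days claimed exceeds the 1632-day cap, so +1632 days → 20 December 2029.
Processing Delay Credit: +119 days → 18 April 2030.

2030-04-18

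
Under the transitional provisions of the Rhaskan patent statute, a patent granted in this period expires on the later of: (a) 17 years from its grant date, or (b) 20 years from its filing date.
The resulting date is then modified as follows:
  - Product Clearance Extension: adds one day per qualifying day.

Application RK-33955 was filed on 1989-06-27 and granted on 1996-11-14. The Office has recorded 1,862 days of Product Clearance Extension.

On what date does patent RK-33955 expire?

(a) grant + 17 years → 14 November 2013.
(b) filing + 20 years → 27 June 2009.
Later of the two: 14 November 2013.
Product Clearance Extension: +1862 days → 20 December 2018.

2018-12-20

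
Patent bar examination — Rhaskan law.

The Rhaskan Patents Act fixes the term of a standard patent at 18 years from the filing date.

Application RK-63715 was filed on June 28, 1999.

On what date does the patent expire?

2017-06-28

Filing date + 18 years → 28 June 2017.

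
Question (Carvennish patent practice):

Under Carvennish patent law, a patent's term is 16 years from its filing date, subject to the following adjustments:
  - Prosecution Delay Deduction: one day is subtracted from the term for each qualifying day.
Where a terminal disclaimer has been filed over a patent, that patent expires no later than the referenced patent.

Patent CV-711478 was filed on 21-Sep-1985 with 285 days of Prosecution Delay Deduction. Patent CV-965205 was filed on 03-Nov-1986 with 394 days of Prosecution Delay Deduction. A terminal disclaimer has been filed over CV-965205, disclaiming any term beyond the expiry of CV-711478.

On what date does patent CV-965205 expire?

December 10, 2000

Natural term of CV-965205:
  Base: filing + 16 years → 3 November 2002.
  Prosecution Delay Deduction: −394 days → 5 October 2001.
Expiry of referenced patent CV-711478:
  Base: filing + 16 years → 21 September 2001.
  Prosecution Delay Deduction: −285 days → 10 December 2000.
Terminal disclaimer: CV-965205 expires on the earlier of 5 October 2001 and 10 December 2000.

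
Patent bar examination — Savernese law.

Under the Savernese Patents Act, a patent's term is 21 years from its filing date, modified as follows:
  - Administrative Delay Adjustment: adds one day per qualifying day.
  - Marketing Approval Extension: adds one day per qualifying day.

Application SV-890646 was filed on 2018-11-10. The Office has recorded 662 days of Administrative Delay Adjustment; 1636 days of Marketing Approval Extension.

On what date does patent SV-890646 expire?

February 24, 2046

Base term: filing date + 21 years → 10 November 2039.
Administrative Delay Adjustment: +662 days → 2 September 2041.
Marketing Approval Extension: +1636 days → 24 February 2046.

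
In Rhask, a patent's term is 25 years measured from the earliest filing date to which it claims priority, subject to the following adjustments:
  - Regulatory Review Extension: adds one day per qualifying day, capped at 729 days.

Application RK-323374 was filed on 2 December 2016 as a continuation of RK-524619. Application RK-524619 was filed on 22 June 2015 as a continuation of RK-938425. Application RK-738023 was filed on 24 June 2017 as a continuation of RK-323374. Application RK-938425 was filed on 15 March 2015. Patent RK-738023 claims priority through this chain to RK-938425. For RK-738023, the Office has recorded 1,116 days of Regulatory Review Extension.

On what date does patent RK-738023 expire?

Earliest priority filing: 15 March 2015.
Base term: 15 March 2015 + 25 years → 15 March 2040.
Regulatory Review Extension: 1116 days claimed exceeds the 729-day cap, so +729 days → 14 March 2042.

2042-03-14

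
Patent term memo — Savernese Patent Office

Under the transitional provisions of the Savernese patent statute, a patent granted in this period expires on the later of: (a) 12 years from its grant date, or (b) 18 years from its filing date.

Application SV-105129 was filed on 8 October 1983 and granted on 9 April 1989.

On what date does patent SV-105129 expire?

2001-10-08

(a) grant + 12 years → 9 April 2001.
(b) filing + 18 years → 8 October 2001.
Later of the two: 8 October 2001.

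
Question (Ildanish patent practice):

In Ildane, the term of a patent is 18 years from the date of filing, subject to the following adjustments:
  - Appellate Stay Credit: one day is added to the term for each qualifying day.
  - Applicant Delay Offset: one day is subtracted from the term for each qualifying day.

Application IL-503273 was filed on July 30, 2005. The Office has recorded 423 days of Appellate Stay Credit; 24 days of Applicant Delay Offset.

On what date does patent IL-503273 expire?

Base term: filing date + 18 years → 30 July 2023.
Appellate Stay Credit: +423 days → 25 September 2024.
Applicant Delay Offset: −24 days → 1 September 2024.

September 1, 2024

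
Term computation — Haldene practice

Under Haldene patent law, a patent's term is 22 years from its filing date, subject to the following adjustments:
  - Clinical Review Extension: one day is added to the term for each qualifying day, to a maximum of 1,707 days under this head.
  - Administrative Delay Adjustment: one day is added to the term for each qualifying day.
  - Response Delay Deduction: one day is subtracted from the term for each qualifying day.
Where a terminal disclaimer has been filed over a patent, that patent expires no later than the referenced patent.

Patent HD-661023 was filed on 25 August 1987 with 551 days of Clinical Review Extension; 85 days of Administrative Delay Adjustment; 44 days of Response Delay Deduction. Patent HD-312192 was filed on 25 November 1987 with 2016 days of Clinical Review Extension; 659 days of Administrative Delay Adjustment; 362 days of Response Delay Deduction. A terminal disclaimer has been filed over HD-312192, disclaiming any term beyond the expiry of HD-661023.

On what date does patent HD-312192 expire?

Natural term of HD-312192:
  Base: filing + 22 years → 25 November 2009.
  Clinical Review Extension: 2016 days claimed exceeds the 1707-day cap, so +1707 days → 29 July 2014.
  Administrative Delay Adjustment: +659 days → 18 May 2016.
  Response Delay Deduction: −362 days → 22 May 2015.
Expiry of referenced patent HD-661023:
  Base: filing + 22 years → 25 August 2009.
  Clinical Review Extension: 551 days (within the 1707-day cap) → +551 days → 27 February 2011.
  Administrative Delay Adjustment: +85 days → 23 May 2011.
  Response Delay Deduction: −44 days → 9 April 2011.
Terminal disclaimer: HD-312192 expires on the earlier of 22 May 2015 and 9 April 2011.

2011-04-09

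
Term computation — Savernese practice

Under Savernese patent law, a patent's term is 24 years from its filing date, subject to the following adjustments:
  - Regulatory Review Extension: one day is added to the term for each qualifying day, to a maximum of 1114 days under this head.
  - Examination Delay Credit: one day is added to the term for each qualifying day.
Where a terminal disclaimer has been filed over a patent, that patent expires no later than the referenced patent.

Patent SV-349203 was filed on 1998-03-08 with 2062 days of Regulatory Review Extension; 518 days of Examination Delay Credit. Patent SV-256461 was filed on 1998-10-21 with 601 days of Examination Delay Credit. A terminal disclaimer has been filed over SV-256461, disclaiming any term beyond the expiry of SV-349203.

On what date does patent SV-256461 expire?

Natural term of SV-256461:
  Base: filing + 24 years → 21 October 2022.
  Examination Delay Credit: +601 days → 13 June 2024.
Expiry of referenced patent SV-349203:
  Base: filing + 24 years → 8 March 2022.
  Regulatory Review Extension: 2062 days claimed exceeds the 1114-day cap, so +1114 days → 26 March 2025.
  Examination Delay Credit: +518 days → 26 August 2026.
Terminal disclaimer: SV-256461 expires on the earlier of 13 June 2024 and 26 August 2026.

2024-06-13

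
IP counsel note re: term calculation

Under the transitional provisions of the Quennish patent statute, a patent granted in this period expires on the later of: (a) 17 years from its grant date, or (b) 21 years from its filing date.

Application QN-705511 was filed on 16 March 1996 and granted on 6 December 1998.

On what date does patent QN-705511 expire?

(a) grant + 17 years → 6 December 2015.
(b) filing + 21 years → 16 March 2017.
Later of the two: 16 March 2017.

2017-03-16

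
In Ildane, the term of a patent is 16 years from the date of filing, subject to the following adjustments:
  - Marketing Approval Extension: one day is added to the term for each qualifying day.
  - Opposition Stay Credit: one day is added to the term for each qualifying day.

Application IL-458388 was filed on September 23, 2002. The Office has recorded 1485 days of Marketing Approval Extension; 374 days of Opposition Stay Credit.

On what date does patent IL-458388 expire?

2023-10-26

Base term: filing date + 16 years → 23 September 2018.
Marketing Approval Extension: +1485 days → 17 October 2022.
Opposition Stay Credit: +374 days → 26 October 2023.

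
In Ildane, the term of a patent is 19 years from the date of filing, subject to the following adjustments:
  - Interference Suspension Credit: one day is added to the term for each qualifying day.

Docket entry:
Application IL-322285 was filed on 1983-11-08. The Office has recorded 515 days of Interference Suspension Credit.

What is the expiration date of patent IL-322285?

Base term: filing date + 19 years → 8 November 2002.
Interference Suspension Credit: +515 days → 6 April 2004.

2004-04-06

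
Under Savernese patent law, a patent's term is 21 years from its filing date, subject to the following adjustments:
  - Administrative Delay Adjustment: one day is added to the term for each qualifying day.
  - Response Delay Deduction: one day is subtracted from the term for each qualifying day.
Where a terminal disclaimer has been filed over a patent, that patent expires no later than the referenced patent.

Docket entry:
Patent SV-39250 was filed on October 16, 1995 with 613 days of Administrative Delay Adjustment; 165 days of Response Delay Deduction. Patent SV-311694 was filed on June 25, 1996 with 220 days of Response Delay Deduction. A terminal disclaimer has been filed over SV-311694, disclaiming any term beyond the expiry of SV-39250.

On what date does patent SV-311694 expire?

November 17, 2016

Natural term of SV-311694:
  Base: filing + 21 years → 25 June 2017.
  Response Delay Deduction: −220 days → 17 November 2016.
Expiry of referenced patent SV-39250:
  Base: filing + 21 years → 16 October 2016.
  Administrative Delay Adjustment: +613 days → 21 June 2018.
  Response Delay Deduction: −165 days → 7 January 2018.
Terminal disclaimer: SV-311694 expires on the earlier of 17 November 2016 and 7 January 2018.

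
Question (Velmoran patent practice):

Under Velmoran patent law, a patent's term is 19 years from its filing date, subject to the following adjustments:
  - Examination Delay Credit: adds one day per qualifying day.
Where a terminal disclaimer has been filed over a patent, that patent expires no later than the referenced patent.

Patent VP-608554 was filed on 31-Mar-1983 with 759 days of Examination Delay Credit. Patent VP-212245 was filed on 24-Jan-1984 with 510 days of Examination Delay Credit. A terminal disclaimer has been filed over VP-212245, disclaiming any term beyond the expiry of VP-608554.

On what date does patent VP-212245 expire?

2004-04-28

Natural term of VP-212245:
  Base: filing + 19 years → 24 January 2003.
  Examination Delay Credit: +510 days → 17 June 2004.
Expiry of referenced patent VP-608554:
  Base: filing + 19 years → 31 March 2002.
  Examination Delay Credit: +759 days → 28 April 2004.
Terminal disclaimer: VP-212245 expires on the earlier of 17 June 2004 and 28 April 2004.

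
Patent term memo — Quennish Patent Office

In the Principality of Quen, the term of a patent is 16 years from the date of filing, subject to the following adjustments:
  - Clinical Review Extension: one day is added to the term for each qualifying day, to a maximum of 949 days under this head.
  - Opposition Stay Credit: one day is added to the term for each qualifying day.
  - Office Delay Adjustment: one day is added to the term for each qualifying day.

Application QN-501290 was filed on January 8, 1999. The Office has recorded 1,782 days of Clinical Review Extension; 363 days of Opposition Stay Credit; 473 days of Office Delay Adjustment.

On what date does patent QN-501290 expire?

November 28, 2019

Base term: filing date + 16 years → 8 January 2015.
Clinical Review Extension: 1782 days claimed exceeds the 949-day cap, so +949 days → 14 August 2017.
Opposition Stay Credit: +363 days → 12 August 2018.
Office Delay Adjustment: +473 days → 28 November 2019.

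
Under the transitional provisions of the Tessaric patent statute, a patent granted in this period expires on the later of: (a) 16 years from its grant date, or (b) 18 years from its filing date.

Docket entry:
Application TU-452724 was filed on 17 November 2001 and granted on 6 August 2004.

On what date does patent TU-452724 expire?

2020-08-06

(a) grant + 16 years → 6 August 2020.
(b) filing + 18 years → 17 November 2019.
Later of the two: 6 August 2020.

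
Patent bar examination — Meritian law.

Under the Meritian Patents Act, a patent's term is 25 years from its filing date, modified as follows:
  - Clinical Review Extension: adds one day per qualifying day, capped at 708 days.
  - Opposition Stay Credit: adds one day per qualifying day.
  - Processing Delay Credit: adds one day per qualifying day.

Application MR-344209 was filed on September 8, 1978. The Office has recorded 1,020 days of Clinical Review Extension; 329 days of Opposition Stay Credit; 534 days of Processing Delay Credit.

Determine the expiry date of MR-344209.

2007-12-27

Base term: filing date + 25 years → 8 September 2003.
Clinical Review Extension: 1020 days claimed exceeds the 708-day cap, so +708 days → 16 August 2005.
Opposition Stay Credit: +329 days → 11 July 2006.
Processing Delay Credit: +534 days → 27 December 2007.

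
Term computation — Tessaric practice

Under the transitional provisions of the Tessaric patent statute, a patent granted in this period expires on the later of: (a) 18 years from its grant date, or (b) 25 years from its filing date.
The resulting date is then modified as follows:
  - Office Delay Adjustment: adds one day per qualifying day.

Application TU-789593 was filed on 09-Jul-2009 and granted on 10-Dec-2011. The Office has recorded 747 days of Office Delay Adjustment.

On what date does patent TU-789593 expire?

(a) grant + 18 years → 10 December 2029.
(b) filing + 25 years → 9 July 2034.
Later of the two: 9 July 2034.
Office Delay Adjustment: +747 days → 25 July 2036.

2036-07-25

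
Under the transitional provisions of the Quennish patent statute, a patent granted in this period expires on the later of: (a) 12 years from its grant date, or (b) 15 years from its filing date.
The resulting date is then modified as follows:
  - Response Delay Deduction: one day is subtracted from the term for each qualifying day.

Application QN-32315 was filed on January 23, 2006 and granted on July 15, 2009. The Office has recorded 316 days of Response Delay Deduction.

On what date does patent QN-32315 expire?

(a) grant + 12 years → 15 July 2021.
(b) filing + 15 years → 23 January 2021.
Later of the two: 15 July 2021.
Response Delay Deduction: −316 days → 2 September 2020.

2020-09-02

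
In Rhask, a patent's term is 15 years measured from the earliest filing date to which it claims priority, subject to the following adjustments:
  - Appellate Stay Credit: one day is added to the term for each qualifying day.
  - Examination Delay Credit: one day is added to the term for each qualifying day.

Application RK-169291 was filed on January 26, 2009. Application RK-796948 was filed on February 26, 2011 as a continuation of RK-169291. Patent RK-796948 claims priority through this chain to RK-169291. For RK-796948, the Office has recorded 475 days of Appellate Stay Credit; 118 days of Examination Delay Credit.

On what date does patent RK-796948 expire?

Earliest priority filing: 26 January 2009.
Base term: 26 January 2009 + 15 years → 26 January 2024.
Appellate Stay Credit: +475 days → 15 May 2025.
Examination Delay Credit: +118 days → 10 September 2025.

September 10, 2025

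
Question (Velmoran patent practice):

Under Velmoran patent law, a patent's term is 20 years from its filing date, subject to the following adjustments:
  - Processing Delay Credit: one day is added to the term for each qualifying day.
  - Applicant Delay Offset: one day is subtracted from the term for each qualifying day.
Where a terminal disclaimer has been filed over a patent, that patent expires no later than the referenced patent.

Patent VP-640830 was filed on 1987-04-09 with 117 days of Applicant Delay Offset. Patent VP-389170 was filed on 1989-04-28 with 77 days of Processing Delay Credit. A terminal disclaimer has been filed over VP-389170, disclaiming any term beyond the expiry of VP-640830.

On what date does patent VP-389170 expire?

December 13, 2006

Natural term of VP-389170:
  Base: filing + 20 years → 28 April 2009.
  Processing Delay Credit: +77 days → 14 July 2009.
Expiry of referenced patent VP-640830:
  Base: filing + 20 years → 9 April 2007.
  Applicant Delay Offset: −117 days → 13 December 2006.
Terminal disclaimer: VP-389170 expires on the earlier of 14 July 2009 and 13 December 2006.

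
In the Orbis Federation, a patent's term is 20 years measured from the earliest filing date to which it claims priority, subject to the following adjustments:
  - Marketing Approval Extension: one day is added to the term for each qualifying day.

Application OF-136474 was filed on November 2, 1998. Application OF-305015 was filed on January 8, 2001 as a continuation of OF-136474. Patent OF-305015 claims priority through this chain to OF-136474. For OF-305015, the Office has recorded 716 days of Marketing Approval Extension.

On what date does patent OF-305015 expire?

Earliest priority filing: 2 November 1998.
Base term: 2 November 1998 + 20 years → 2 November 2018.
Marketing Approval Extension: +716 days → 18 October 2020.

2020-10-18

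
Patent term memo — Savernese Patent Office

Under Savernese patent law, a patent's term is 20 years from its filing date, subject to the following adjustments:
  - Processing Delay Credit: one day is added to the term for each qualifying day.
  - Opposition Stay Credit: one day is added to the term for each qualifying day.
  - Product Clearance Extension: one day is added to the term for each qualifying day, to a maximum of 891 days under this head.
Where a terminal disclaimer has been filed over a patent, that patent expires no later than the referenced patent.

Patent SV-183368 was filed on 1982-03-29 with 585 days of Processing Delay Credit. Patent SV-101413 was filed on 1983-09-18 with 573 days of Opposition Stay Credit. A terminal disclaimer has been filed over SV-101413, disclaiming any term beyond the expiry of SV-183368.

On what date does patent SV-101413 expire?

2003-11-04

Natural term of SV-101413:
  Base: filing + 20 years → 18 September 2003.
  Opposition Stay Credit: +573 days → 13 April 2005.
Expiry of referenced patent SV-183368:
  Base: filing + 20 years → 29 March 2002.
  Processing Delay Credit: +585 days → 4 November 2003.
Terminal disclaimer: SV-101413 expires on the earlier of 13 April 2005 and 4 November 2003.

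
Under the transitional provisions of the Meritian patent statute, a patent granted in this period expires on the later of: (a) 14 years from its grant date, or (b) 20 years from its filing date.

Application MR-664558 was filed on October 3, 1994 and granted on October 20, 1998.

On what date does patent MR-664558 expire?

October 3, 2014

(a) grant + 14 years → 20 October 2012.
(b) filing + 20 years → 3 October 2014.
Later of the two: 3 October 2014.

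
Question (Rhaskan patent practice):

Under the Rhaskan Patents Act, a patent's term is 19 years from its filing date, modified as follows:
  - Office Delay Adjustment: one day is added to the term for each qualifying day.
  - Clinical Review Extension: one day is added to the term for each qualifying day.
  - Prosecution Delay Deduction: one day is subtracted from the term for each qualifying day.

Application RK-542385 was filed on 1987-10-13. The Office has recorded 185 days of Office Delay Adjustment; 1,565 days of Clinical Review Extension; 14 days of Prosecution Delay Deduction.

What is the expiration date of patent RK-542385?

2011-07-15

Base term: filing date + 19 years → 13 October 2006.
Office Delay Adjustment: +185 days → 16 April 2007.
Clinical Review Extension: +1565 days → 29 July 2011.
Prosecution Delay Deduction: −14 days → 15 July 2011.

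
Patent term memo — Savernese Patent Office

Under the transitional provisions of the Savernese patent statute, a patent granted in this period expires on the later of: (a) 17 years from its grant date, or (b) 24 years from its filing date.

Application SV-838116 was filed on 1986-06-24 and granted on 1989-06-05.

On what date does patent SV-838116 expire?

(a) grant + 17 years → 5 June 2006.
(b) filing + 24 years → 24 June 2010.
Later of the two: 24 June 2010.

2010-06-24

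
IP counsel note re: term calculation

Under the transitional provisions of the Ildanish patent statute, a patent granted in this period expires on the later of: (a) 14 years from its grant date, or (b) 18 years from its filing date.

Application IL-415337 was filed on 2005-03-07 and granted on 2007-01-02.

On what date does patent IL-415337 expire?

(a) grant + 14 years → 2 January 2021.
(b) filing + 18 years → 7 March 2023.
Later of the two: 7 March 2023.

March 7, 2023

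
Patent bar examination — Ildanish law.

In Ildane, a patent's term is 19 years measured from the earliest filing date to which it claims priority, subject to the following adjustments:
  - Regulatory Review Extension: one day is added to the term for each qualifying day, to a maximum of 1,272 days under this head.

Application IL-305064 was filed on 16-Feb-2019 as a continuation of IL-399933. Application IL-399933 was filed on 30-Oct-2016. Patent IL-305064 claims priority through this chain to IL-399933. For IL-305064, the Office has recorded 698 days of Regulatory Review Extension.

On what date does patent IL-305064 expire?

September 27, 2037

Earliest priority filing: 30 October 2016.
Base term: 30 October 2016 + 19 years → 30 October 2035.
Regulatory Review Extension: 698 days (within the 1272-day cap) → +698 days → 27 September 2037.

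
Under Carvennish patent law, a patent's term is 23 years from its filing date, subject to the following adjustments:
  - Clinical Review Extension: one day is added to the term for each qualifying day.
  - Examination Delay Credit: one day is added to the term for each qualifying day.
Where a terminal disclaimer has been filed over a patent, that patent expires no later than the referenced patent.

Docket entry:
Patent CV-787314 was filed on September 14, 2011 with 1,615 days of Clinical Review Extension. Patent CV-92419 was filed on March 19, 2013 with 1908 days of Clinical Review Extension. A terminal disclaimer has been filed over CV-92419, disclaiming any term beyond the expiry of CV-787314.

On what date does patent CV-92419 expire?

February 15, 2039

Natural term of CV-92419:
  Base: filing + 23 years → 19 March 2036.
  Clinical Review Extension: +1908 days → 9 June 2041.
Expiry of referenced patent CV-787314:
  Base: filing + 23 years → 14 September 2034.
  Clinical Review Extension: +1615 days → 15 February 2039.
Terminal disclaimer: CV-92419 expires on the earlier of 9 June 2041 and 15 February 2039.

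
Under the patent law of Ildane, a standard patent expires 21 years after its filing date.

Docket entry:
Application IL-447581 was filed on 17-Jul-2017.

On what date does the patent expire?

Filing date + 21 years → 17 July 2038.

2038-07-17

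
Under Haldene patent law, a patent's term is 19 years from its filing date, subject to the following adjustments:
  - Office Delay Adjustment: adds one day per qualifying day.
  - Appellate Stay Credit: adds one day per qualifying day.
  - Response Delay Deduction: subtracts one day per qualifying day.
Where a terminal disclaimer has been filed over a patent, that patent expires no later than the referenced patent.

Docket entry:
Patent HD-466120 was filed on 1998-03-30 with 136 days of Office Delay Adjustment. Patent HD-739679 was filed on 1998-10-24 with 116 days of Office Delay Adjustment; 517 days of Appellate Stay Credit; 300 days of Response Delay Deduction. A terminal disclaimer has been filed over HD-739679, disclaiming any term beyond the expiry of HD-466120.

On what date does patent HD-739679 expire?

Natural term of HD-739679:
  Base: filing + 19 years → 24 October 2017.
  Office Delay Adjustment: +116 days → 17 February 2018.
  Appellate Stay Credit: +517 days → 19 July 2019.
  Response Delay Deduction: −300 days → 22 September 2018.
Expiry of referenced patent HD-466120:
  Base: filing + 19 years → 30 March 2017.
  Office Delay Adjustment: +136 days → 13 August 2017.
Terminal disclaimer: HD-739679 expires on the earlier of 22 September 2018 and 13 August 2017.

August 13, 2017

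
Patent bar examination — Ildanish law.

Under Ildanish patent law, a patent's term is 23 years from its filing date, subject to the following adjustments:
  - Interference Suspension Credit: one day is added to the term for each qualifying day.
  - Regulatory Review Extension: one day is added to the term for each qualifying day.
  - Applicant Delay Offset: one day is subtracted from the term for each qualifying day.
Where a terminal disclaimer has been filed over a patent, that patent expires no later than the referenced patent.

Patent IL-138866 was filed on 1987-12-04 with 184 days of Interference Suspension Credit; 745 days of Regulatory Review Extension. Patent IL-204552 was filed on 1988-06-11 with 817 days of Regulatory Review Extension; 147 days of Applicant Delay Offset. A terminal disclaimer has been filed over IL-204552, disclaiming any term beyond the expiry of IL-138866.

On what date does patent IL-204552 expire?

Natural term of IL-204552:
  Base: filing + 23 years → 11 June 2011.
  Regulatory Review Extension: +817 days → 5 September 2013.
  Applicant Delay Offset: −147 days → 11 April 2013.
Expiry of referenced patent IL-138866:
  Base: filing + 23 years → 4 December 2010.
  Interference Suspension Credit: +184 days → 6 June 2011.
  Regulatory Review Extension: +745 days → 20 June 2013.
Terminal disclaimer: IL-204552 expires on the earlier of 11 April 2013 and 20 June 2013.

April 11, 2013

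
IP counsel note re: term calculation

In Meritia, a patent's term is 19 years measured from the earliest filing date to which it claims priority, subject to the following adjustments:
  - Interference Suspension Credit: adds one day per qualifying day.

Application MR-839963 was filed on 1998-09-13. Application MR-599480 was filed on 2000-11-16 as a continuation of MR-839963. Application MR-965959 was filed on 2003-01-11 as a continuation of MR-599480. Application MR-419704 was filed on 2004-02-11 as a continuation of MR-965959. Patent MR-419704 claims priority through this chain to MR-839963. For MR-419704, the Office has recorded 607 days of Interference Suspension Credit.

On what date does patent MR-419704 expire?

May 13, 2019

Earliest priority filing: 13 September 1998.
Base term: 13 September 1998 + 19 years → 13 September 2017.
Interference Suspension Credit: +607 days → 13 May 2019.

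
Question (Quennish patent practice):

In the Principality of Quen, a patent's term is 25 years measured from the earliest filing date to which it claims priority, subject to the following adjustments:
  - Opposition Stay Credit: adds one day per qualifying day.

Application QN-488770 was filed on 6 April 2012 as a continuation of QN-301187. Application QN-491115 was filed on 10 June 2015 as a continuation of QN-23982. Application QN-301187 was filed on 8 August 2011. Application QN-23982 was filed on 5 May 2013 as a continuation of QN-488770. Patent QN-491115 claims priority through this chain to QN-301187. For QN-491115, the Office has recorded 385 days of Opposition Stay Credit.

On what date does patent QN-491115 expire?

August 28, 2037

Earliest priority filing: 8 August 2011.
Base term: 8 August 2011 + 25 years → 8 August 2036.
Opposition Stay Credit: +385 days → 28 August 2037.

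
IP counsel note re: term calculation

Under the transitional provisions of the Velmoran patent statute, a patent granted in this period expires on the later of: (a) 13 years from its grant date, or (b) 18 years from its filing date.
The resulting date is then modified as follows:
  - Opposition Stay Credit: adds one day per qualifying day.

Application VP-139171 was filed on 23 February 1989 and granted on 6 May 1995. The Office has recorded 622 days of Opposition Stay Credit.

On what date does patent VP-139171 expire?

2010-01-18

(a) grant + 13 years → 6 May 2008.
(b) filing + 18 years → 23 February 2007.
Later of the two: 6 May 2008.
Opposition Stay Credit: +622 days → 18 January 2010.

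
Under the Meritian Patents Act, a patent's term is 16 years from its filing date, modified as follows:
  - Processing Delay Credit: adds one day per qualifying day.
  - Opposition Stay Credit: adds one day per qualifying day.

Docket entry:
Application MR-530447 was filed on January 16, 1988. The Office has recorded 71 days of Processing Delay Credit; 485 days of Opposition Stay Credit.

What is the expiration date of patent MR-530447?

2005-07-25

Base term: filing date + 16 years → 16 January 2004.
Processing Delay Credit: +71 days → 27 March 2004.
Opposition Stay Credit: +485 days → 25 July 2005.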